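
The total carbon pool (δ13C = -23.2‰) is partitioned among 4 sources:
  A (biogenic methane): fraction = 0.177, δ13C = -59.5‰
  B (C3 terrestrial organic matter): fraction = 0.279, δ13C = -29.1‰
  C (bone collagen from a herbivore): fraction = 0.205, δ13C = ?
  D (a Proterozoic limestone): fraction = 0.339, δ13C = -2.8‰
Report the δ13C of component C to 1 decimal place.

-17.6‰

Isotope mass balance: δ_bulk = Σ fᵢ·δᵢ.
-23.2 = 0.177×(-59.5) + 0.279×(-29.1) + 0.205×δ_C + 0.339×(-2.8)
0.205·δ_C = -23.2 − (-19.600) = -3.600
δ_C = -3.600 / 0.205 = -17.56‰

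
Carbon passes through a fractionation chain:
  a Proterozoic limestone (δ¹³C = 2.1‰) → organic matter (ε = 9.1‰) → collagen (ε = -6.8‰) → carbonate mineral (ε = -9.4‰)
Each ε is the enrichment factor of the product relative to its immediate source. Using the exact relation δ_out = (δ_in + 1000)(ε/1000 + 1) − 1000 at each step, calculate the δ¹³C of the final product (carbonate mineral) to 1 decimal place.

step 1: δ = (2.10 + 1000)·(9.1/1000 + 1) − 1000 = 11.22‰
step 2: δ = (11.22 + 1000)·(-6.8/1000 + 1) − 1000 = 4.34‰
step 3: δ = (4.34 + 1000)·(-9.4/1000 + 1) − 1000 = -5.10‰

-5.1‰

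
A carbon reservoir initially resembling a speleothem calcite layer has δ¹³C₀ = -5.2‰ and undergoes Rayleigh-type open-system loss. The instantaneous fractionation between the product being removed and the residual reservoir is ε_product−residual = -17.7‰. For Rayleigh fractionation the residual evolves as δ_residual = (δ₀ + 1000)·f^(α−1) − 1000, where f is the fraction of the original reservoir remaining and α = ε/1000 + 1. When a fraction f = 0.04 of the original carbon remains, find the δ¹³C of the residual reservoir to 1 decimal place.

Rayleigh residual: δ_res = (δ₀ + 1000)·f^(α−1) − 1000
α = ε/1000 + 1 = 0.98230, so α − 1 = -0.01770
f^(α−1) = 0.04^(-0.01770) = 1.058628
δ_res = (-5.2 + 1000) × 1.058628 − 1000 = 1053.124 − 1000 = 53.12‰

53.1‰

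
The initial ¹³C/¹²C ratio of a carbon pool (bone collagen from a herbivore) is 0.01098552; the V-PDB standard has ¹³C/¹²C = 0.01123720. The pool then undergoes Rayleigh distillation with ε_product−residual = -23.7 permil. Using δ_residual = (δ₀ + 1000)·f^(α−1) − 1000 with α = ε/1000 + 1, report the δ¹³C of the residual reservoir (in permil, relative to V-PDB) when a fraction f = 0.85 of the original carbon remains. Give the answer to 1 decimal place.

-18.6 permil

δ₀ = (0.01098552/0.01123720 − 1)×1000 = (0.977603 − 1)×1000 = -22.397 permil
α − 1 = ε/1000 = -0.0237
f^(α−1) = 0.85^(-0.0237) = 1.003859
δ_res = (-22.397 + 1000) × 1.003859 − 1000 = 981.376 − 1000 = -18.62 permil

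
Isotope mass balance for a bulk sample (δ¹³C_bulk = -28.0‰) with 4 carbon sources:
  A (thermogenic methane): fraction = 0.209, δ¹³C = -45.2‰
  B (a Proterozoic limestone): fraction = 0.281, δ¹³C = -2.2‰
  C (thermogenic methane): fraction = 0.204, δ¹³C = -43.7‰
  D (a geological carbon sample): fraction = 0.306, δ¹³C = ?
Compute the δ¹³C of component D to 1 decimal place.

Isotope mass balance: δ_bulk = Σ fᵢ·δᵢ.
-28.0 = 0.209×(-45.2) + 0.281×(-2.2) + 0.204×(-43.7) + 0.306×δ_D
0.306·δ_D = -28.0 − (-18.980) = -9.020
δ_D = -9.020 / 0.306 = -29.48‰

-29.5‰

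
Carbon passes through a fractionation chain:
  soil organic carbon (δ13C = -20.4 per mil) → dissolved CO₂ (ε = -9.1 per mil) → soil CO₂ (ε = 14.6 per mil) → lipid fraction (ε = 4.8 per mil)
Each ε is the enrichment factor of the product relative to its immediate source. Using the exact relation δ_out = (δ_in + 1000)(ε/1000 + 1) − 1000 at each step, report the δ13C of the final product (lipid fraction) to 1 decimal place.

-10.4 per mil

step 1: δ = (-20.40 + 1000)·(-9.1/1000 + 1) − 1000 = -29.31 per mil
step 2: δ = (-29.31 + 1000)·(14.6/1000 + 1) − 1000 = -15.14 per mil
step 3: δ = (-15.14 + 1000)·(4.8/1000 + 1) − 1000 = -10.42 per mil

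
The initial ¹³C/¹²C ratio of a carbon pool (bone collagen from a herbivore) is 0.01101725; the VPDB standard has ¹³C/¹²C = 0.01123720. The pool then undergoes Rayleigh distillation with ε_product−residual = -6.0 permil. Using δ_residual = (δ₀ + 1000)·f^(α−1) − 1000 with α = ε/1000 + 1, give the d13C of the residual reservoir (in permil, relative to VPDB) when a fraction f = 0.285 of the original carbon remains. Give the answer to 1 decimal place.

-12.2 permil

δ₀ = (0.01101725/0.01123720 − 1)×1000 = (0.980427 − 1)×1000 = -19.573 permil
α − 1 = ε/1000 = -0.0060
f^(α−1) = 0.285^(-0.0060) = 1.007560
δ_res = (-19.573 + 1000) × 1.007560 − 1000 = 987.839 − 1000 = -12.16 permil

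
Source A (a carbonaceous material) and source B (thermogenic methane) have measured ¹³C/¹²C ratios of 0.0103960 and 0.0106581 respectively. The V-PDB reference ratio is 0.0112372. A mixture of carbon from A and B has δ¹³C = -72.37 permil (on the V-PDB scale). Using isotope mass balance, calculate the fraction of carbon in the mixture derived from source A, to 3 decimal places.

0.893

δ_A = (0.0103960/0.0112372 − 1)×1000 = (0.925141 − 1)×1000 = -74.859 permil
δ_B = (0.0106581/0.0112372 − 1)×1000 = (0.948466 − 1)×1000 = -51.534 permil
f_A = (δ_mix − δ_B)/(δ_A − δ_B) = (-72.37 − (-51.534))/(-74.859 − (-51.534))
f_A = -20.836 / -23.324 = 0.8933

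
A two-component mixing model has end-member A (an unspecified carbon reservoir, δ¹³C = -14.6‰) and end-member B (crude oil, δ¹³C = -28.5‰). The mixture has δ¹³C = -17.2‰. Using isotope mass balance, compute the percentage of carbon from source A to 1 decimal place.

δ_mix = f_A·δ_A + (1 − f_A)·δ_B  ⇒  f_A = (δ_mix − δ_B)/(δ_A − δ_B)
f_A = (-17.2 − (-28.5)) / (-14.6 − (-28.5))
f_A = 11.3 / 13.9 = 0.8129

81.3%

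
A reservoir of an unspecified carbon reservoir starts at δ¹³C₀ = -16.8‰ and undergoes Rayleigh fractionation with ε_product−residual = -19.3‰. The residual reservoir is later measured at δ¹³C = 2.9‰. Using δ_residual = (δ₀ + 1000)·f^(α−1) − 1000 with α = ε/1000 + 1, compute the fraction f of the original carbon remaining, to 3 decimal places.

α − 1 = ε/1000 = -0.0193
(δ_res + 1000)/(δ₀ + 1000) = (2.9 + 1000)/(-16.8 + 1000) = 1002.9/983.2 = 1.020037
f = 1.020037^(1/-0.0193) = exp(ln(1.020037)/-0.0193) = exp(0.01984/-0.0193)
f = exp(-1.0279) = 0.3578

0.358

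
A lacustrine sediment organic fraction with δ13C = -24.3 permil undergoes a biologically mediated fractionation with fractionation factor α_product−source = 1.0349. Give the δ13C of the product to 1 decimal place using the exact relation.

δ_product = (δ_source + 1000)·α − 1000
δ_product = (-24.3 + 1000) × 1.0349 − 1000
δ_product = 1009.752 − 1000 = 9.75 permil

9.8 permil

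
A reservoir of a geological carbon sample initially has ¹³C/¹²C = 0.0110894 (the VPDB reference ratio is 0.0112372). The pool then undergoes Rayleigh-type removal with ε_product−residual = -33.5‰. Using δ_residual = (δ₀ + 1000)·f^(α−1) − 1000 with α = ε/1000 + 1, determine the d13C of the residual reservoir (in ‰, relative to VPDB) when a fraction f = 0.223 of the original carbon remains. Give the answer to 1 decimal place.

δ₀ = (0.0110894/0.0112372 − 1)×1000 = (0.986847 − 1)×1000 = -13.153‰
α − 1 = ε/1000 = -0.0335
f^(α−1) = 0.223^(-0.0335) = 1.051555
δ_res = (-13.153 + 1000) × 1.051555 − 1000 = 1037.724 − 1000 = 37.72‰

37.7‰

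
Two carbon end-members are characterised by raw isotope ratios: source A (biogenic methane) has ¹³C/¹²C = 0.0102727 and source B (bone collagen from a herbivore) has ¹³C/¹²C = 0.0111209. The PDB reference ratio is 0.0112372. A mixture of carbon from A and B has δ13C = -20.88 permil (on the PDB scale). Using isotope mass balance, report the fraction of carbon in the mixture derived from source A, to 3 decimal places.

δ_A = (0.0102727/0.0112372 − 1)×1000 = (0.914169 − 1)×1000 = -85.831 permil
δ_B = (0.0111209/0.0112372 − 1)×1000 = (0.989650 − 1)×1000 = -10.350 permil
f_A = (δ_mix − δ_B)/(δ_A − δ_B) = (-20.88 − (-10.350))/(-85.831 − (-10.350))
f_A = -10.530 / -75.481 = 0.1395

0.140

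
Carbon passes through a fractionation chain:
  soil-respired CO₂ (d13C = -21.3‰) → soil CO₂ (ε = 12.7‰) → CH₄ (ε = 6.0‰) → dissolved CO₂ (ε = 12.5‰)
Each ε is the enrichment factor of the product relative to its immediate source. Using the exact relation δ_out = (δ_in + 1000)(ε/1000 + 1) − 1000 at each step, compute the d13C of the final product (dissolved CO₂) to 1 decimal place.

step 1: δ = (-21.30 + 1000)·(12.7/1000 + 1) − 1000 = -8.87‰
step 2: δ = (-8.87 + 1000)·(6.0/1000 + 1) − 1000 = -2.92‰
step 3: δ = (-2.92 + 1000)·(12.5/1000 + 1) − 1000 = 9.54‰

9.5‰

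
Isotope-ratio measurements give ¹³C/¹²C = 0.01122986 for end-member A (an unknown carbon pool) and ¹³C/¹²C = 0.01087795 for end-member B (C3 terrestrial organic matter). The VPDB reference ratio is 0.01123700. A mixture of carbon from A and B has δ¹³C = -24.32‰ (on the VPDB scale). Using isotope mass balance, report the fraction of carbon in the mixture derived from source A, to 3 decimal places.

δ_A = (0.01122986/0.01123700 − 1)×1000 = (0.999365 − 1)×1000 = -0.635‰
δ_B = (0.01087795/0.01123700 − 1)×1000 = (0.968048 − 1)×1000 = -31.952‰
f_A = (δ_mix − δ_B)/(δ_A − δ_B) = (-24.32 − (-31.952))/(-0.635 − (-31.952))
f_A = 7.632 / 31.317 = 0.2437

0.244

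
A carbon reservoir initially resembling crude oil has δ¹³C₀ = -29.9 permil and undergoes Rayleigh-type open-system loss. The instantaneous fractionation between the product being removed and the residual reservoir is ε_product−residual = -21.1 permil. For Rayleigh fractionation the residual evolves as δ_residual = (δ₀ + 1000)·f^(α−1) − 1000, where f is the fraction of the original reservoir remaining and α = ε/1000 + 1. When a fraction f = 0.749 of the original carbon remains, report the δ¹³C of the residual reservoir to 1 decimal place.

-24.0 permil

Rayleigh residual: δ_res = (δ₀ + 1000)·f^(α−1) − 1000
α = ε/1000 + 1 = 0.97890, so α − 1 = -0.02110
f^(α−1) = 0.749^(-0.02110) = 1.006117
δ_res = (-29.9 + 1000) × 1.006117 − 1000 = 976.034 − 1000 = -23.97 permil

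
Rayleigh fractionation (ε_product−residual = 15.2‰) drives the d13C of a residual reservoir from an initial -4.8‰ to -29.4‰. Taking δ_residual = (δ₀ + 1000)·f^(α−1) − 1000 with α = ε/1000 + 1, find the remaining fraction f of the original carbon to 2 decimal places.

α − 1 = ε/1000 = 0.0152
(δ_res + 1000)/(δ₀ + 1000) = (-29.4 + 1000)/(-4.8 + 1000) = 970.6/995.2 = 0.975281
f = 0.975281^(1/0.0152) = exp(ln(0.975281)/0.0152) = exp(-0.02503/0.0152)
f = exp(-1.6467) = 0.1927

0.19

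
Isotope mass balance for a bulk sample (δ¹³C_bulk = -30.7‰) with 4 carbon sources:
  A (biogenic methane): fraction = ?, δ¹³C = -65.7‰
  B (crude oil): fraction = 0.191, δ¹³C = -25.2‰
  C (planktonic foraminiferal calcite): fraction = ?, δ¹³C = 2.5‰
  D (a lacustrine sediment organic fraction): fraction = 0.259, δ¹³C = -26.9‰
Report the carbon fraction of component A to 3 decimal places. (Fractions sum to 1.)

Let f_A and f_C be the unknown fractions; fractions sum to 1 so f_A + f_C = 0.550.
Mass balance: Σ fᵢ·δᵢ = δ_bulk ⇒ f_A·(-65.7) + f_C·(2.5) = -30.7 − (-11.780) = -18.920
Substitute f_C = 0.550 − f_A:
f_A·(-65.7 − 2.5) = -18.920 − 0.550×(2.5) = -20.295
f_A = -20.295 / -68.2 = 0.2976

0.298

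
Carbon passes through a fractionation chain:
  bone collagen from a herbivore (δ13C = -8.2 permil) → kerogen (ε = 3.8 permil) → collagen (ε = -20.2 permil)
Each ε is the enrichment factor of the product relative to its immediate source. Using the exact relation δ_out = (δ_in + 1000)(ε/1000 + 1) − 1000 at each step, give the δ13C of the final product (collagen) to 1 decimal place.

step 1: δ = (-8.20 + 1000)·(3.8/1000 + 1) − 1000 = -4.43 permil
step 2: δ = (-4.43 + 1000)·(-20.2/1000 + 1) − 1000 = -24.54 permil

-24.5 permil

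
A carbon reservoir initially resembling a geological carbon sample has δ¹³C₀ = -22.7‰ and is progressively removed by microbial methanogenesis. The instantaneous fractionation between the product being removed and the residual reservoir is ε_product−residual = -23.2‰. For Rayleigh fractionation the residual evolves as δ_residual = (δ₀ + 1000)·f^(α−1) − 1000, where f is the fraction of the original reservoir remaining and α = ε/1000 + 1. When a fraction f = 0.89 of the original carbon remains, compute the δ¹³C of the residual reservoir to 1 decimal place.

Rayleigh residual: δ_res = (δ₀ + 1000)·f^(α−1) − 1000
α = ε/1000 + 1 = 0.97680, so α − 1 = -0.02320
f^(α−1) = 0.89^(-0.02320) = 1.002707
δ_res = (-22.7 + 1000) × 1.002707 − 1000 = 979.946 − 1000 = -20.05‰

-20.1‰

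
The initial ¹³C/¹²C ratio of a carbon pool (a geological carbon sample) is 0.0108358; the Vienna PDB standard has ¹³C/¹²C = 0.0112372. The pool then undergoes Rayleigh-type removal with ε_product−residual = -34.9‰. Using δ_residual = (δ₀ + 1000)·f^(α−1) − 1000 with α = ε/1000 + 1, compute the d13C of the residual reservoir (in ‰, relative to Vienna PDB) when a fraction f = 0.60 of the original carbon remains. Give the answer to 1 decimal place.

δ₀ = (0.0108358/0.0112372 − 1)×1000 = (0.964279 − 1)×1000 = -35.721‰
α − 1 = ε/1000 = -0.0349
f^(α−1) = 0.60^(-0.0349) = 1.017988
δ_res = (-35.721 + 1000) × 1.017988 − 1000 = 981.625 − 1000 = -18.38‰

-18.4‰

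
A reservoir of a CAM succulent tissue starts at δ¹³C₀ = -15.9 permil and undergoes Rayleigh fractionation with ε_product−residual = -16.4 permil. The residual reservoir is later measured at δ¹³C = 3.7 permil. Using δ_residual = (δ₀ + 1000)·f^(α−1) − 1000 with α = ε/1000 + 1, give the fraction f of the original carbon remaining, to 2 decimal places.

α − 1 = ε/1000 = -0.0164
(δ_res + 1000)/(δ₀ + 1000) = (3.7 + 1000)/(-15.9 + 1000) = 1003.7/984.1 = 1.019917
f = 1.019917^(1/-0.0164) = exp(ln(1.019917)/-0.0164) = exp(0.01972/-0.0164)
f = exp(-1.2025) = 0.3004

0.30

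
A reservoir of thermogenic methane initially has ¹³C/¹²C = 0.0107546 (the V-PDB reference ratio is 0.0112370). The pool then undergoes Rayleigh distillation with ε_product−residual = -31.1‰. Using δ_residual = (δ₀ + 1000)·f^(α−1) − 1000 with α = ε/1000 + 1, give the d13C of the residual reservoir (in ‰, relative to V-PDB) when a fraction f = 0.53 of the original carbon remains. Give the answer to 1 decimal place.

δ₀ = (0.0107546/0.0112370 − 1)×1000 = (0.957070 − 1)×1000 = -42.930‰
α − 1 = ε/1000 = -0.0311
f^(α−1) = 0.53^(-0.0311) = 1.019941
δ_res = (-42.930 + 1000) × 1.019941 − 1000 = 976.155 − 1000 = -23.84‰

-23.8‰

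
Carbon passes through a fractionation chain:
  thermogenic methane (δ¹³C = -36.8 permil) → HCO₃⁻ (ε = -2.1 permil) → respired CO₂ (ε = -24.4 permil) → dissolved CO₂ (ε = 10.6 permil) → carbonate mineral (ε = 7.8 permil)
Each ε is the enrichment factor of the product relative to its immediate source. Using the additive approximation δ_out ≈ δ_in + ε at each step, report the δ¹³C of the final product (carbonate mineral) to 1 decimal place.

-44.9 permil

step 1: δ ≈ -36.8 + (-2.1) = -38.9 permil
step 2: δ ≈ -38.9 + (-24.4) = -63.3 permil
step 3: δ ≈ -63.3 + (10.6) = -52.7 permil
step 4: δ ≈ -52.7 + (7.8) = -44.9 permil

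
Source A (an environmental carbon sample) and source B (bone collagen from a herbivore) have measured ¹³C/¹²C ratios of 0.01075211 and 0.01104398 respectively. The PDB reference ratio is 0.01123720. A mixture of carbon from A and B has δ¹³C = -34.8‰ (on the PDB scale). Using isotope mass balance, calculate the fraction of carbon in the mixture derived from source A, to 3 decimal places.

δ_A = (0.01075211/0.01123720 − 1)×1000 = (0.956832 − 1)×1000 = -43.168‰
δ_B = (0.01104398/0.01123720 − 1)×1000 = (0.982805 − 1)×1000 = -17.195‰
f_A = (δ_mix − δ_B)/(δ_A − δ_B) = (-34.8 − (-17.195))/(-43.168 − (-17.195))
f_A = -17.605 / -25.974 = 0.6778

0.678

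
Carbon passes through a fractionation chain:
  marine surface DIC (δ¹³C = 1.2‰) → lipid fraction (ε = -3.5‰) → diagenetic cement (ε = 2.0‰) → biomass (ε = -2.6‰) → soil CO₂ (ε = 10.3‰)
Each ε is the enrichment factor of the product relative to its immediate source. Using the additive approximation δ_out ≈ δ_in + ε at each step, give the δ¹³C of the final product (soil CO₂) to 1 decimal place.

step 1: δ ≈ 1.2 + (-3.5) = -2.3‰
step 2: δ ≈ -2.3 + (2.0) = -0.3‰
step 3: δ ≈ -0.3 + (-2.6) = -2.9‰
step 4: δ ≈ -2.9 + (10.3) = 7.4‰

7.4‰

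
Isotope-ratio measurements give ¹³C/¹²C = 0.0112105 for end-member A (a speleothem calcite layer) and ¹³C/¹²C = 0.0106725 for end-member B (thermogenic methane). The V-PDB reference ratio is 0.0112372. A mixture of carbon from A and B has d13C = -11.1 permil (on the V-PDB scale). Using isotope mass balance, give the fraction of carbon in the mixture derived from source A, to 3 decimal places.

0.818

δ_A = (0.0112105/0.0112372 − 1)×1000 = (0.997624 − 1)×1000 = -2.376 permil
δ_B = (0.0106725/0.0112372 − 1)×1000 = (0.949747 − 1)×1000 = -50.253 permil
f_A = (δ_mix − δ_B)/(δ_A − δ_B) = (-11.1 − (-50.253))/(-2.376 − (-50.253))
f_A = 39.153 / 47.877 = 0.8178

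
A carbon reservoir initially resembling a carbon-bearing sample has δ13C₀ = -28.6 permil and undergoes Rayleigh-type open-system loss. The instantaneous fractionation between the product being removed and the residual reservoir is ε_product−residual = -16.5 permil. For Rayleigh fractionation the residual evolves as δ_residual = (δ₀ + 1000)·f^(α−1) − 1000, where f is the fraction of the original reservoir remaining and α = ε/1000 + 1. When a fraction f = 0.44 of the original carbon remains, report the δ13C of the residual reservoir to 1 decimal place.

-15.4 permil

Rayleigh residual: δ_res = (δ₀ + 1000)·f^(α−1) − 1000
α = ε/1000 + 1 = 0.98350, so α − 1 = -0.01650
f^(α−1) = 0.44^(-0.01650) = 1.013638
δ_res = (-28.6 + 1000) × 1.013638 − 1000 = 984.648 − 1000 = -15.35 permil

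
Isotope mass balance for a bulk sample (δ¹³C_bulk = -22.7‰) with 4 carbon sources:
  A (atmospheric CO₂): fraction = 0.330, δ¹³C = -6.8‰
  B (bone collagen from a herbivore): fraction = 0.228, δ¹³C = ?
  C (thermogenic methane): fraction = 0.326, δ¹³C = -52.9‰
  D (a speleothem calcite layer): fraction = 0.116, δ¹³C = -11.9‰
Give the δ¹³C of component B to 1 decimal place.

Isotope mass balance: δ_bulk = Σ fᵢ·δᵢ.
-22.7 = 0.330×(-6.8) + 0.228×δ_B + 0.326×(-52.9) + 0.116×(-11.9)
0.228·δ_B = -22.7 − (-20.870) = -1.830
δ_B = -1.830 / 0.228 = -8.03‰

-8.0‰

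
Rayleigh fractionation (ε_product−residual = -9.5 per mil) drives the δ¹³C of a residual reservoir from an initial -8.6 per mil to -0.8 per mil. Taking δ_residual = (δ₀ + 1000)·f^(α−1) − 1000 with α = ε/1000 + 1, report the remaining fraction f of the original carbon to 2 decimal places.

α − 1 = ε/1000 = -0.0095
(δ_res + 1000)/(δ₀ + 1000) = (-0.8 + 1000)/(-8.6 + 1000) = 999.2/991.4 = 1.007868
f = 1.007868^(1/-0.0095) = exp(ln(1.007868)/-0.0095) = exp(0.00784/-0.0095)
f = exp(-0.8249) = 0.4383

0.44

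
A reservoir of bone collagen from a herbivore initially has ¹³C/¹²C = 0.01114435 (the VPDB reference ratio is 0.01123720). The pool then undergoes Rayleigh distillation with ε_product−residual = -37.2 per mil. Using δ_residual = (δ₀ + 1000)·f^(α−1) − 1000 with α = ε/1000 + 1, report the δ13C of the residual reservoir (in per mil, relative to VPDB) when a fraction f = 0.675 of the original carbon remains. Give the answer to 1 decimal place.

δ₀ = (0.01114435/0.01123720 − 1)×1000 = (0.991737 − 1)×1000 = -8.263 per mil
α − 1 = ε/1000 = -0.0372
f^(α−1) = 0.675^(-0.0372) = 1.014729
δ_res = (-8.263 + 1000) × 1.014729 − 1000 = 1006.344 − 1000 = 6.34 per mil

6.3 per mil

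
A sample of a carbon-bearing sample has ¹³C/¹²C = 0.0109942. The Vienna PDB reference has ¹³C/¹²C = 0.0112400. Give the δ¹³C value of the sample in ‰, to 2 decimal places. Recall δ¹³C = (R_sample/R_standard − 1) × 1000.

-21.87‰

δ¹³C = (R_sample / R_standard − 1) × 1000
R_sample / R_standard = 0.0109942 / 0.0112400 = 0.978132
δ¹³C = (0.978132 − 1) × 1000 = -21.868‰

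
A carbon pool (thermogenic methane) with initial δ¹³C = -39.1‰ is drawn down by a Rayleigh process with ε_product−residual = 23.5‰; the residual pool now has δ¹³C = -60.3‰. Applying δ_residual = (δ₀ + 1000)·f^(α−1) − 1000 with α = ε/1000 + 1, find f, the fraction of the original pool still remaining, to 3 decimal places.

α − 1 = ε/1000 = 0.0235
(δ_res + 1000)/(δ₀ + 1000) = (-60.3 + 1000)/(-39.1 + 1000) = 939.7/960.9 = 0.977937
f = 0.977937^(1/0.0235) = exp(ln(0.977937)/0.0235) = exp(-0.02231/0.0235)
f = exp(-0.9493) = 0.3870

0.387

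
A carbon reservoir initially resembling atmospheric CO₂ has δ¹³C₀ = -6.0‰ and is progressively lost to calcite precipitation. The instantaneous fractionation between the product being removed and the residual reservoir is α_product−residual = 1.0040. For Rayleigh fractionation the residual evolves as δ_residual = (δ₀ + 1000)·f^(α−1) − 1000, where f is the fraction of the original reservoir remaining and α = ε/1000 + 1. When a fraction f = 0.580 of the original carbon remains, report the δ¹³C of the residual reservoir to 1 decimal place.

-8.2‰

Rayleigh residual: δ_res = (δ₀ + 1000)·f^(α−1) − 1000
α − 1 = 0.00400
f^(α−1) = 0.580^(0.00400) = 0.997823
δ_res = (-6.0 + 1000) × 0.997823 − 1000 = 991.837 − 1000 = -8.16‰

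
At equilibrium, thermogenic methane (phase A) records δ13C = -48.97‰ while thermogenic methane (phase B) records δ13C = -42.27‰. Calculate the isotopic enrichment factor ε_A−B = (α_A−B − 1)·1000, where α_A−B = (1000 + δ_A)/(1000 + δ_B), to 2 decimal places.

-7.00‰

α_A−B = (1000 + -48.97) / (1000 + -42.27) = 951.03 / 957.73 = 0.993004
ε_A−B = (0.993004 − 1) × 1000 = -6.996‰
(The approximation ε ≈ δ_A − δ_B would give -6.70‰.)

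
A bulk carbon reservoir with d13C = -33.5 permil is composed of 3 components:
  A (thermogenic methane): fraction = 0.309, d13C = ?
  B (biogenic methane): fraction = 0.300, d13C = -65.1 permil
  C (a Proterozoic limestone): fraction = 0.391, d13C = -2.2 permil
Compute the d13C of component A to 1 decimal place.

-42.4 permil

Isotope mass balance: δ_bulk = Σ fᵢ·δᵢ.
-33.5 = 0.309×δ_A + 0.300×(-65.1) + 0.391×(-2.2)
0.309·δ_A = -33.5 − (-20.390) = -13.110
δ_A = -13.110 / 0.309 = -42.43 permil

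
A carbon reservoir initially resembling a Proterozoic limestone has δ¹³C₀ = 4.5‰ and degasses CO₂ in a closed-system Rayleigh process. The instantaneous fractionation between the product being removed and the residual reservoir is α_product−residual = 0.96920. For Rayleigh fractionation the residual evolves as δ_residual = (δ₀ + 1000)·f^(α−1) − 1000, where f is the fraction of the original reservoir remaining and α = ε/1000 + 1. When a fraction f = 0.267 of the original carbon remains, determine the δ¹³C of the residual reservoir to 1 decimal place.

Rayleigh residual: δ_res = (δ₀ + 1000)·f^(α−1) − 1000
α − 1 = -0.03080
f^(α−1) = 0.267^(-0.03080) = 1.041510
δ_res = (4.5 + 1000) × 1.041510 − 1000 = 1046.197 − 1000 = 46.20‰

46.2‰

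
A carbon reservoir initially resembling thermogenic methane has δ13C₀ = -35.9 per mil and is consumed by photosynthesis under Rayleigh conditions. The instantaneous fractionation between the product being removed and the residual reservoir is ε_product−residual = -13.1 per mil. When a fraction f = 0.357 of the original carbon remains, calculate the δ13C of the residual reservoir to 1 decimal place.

Rayleigh residual: δ_res = (δ₀ + 1000)·f^(α−1) − 1000
α = ε/1000 + 1 = 0.98690, so α − 1 = -0.01310
f^(α−1) = 0.357^(-0.01310) = 1.013585
δ_res = (-35.9 + 1000) × 1.013585 − 1000 = 977.197 − 1000 = -22.80 per mil

-22.8 per mil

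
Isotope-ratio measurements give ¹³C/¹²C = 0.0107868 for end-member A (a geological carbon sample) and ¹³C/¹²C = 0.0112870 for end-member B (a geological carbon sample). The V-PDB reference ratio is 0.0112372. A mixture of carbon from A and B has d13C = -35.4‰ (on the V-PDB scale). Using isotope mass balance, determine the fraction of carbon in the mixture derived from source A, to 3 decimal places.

0.895

δ_A = (0.0107868/0.0112372 − 1)×1000 = (0.959919 − 1)×1000 = -40.081‰
δ_B = (0.0112870/0.0112372 − 1)×1000 = (1.004432 − 1)×1000 = 4.432‰
f_A = (δ_mix − δ_B)/(δ_A − δ_B) = (-35.4 − (4.432))/(-40.081 − (4.432))
f_A = -39.832 / -44.513 = 0.8948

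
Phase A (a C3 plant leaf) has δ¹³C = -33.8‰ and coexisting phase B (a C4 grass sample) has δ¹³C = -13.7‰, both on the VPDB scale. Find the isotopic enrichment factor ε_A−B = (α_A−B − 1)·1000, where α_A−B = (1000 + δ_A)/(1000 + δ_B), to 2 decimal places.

α_A−B = (1000 + -33.8) / (1000 + -13.7) = 966.2 / 986.3 = 0.979621
ε_A−B = (0.979621 − 1) × 1000 = -20.379‰
(The approximation ε ≈ δ_A − δ_B would give -20.1‰.)

-20.38‰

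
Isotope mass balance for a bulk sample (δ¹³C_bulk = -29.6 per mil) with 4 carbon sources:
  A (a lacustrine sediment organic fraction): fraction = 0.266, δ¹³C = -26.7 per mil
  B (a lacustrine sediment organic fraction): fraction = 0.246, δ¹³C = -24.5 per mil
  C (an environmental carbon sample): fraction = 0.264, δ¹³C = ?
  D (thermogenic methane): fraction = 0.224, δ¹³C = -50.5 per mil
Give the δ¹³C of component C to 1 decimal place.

-19.5 per mil

Isotope mass balance: δ_bulk = Σ fᵢ·δᵢ.
-29.6 = 0.266×(-26.7) + 0.246×(-24.5) + 0.264×δ_C + 0.224×(-50.5)
0.264·δ_C = -29.6 − (-24.441) = -5.159
δ_C = -5.159 / 0.264 = -19.54 per mil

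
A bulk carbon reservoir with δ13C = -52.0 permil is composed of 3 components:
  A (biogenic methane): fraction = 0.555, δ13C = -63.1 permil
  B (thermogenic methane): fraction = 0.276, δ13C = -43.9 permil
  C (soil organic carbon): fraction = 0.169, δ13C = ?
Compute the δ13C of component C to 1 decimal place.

-28.8 permil

Isotope mass balance: δ_bulk = Σ fᵢ·δᵢ.
-52.0 = 0.555×(-63.1) + 0.276×(-43.9) + 0.169×δ_C
0.169·δ_C = -52.0 − (-47.137) = -4.863
δ_C = -4.863 / 0.169 = -28.78 permil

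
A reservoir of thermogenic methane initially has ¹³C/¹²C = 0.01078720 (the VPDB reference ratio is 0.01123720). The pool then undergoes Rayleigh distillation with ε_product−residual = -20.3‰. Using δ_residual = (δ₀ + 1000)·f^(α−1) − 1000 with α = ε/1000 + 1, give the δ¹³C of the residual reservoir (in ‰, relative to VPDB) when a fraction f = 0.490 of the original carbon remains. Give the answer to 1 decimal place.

δ₀ = (0.01078720/0.01123720 − 1)×1000 = (0.959954 − 1)×1000 = -40.046‰
α − 1 = ε/1000 = -0.0203
f^(α−1) = 0.490^(-0.0203) = 1.014586
δ_res = (-40.046 + 1000) × 1.014586 − 1000 = 973.957 − 1000 = -26.04‰

-26.0‰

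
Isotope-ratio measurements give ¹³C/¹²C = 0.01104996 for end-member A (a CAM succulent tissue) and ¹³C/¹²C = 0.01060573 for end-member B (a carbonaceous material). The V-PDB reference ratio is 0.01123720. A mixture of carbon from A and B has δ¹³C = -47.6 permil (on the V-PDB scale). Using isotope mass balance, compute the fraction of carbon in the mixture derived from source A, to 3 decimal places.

δ_A = (0.01104996/0.01123720 − 1)×1000 = (0.983337 − 1)×1000 = -16.663 permil
δ_B = (0.01060573/0.01123720 − 1)×1000 = (0.943805 − 1)×1000 = -56.195 permil
f_A = (δ_mix − δ_B)/(δ_A − δ_B) = (-47.6 − (-56.195))/(-16.663 − (-56.195))
f_A = 8.595 / 39.532 = 0.2174

0.217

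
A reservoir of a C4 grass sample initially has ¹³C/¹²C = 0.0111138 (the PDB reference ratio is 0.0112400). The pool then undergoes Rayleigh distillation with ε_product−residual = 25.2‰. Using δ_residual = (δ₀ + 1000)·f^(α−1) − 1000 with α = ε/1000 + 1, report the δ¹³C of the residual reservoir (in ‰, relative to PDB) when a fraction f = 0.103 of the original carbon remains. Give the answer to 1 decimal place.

-66.3‰

δ₀ = (0.0111138/0.0112400 − 1)×1000 = (0.988772 − 1)×1000 = -11.228‰
α − 1 = ε/1000 = 0.0252
f^(α−1) = 0.103^(0.0252) = 0.944329
δ_res = (-11.228 + 1000) × 0.944329 − 1000 = 933.727 − 1000 = -66.27‰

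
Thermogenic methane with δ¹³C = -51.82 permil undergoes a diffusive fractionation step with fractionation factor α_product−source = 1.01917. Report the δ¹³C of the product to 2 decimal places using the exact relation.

δ_product = (δ_source + 1000)·α − 1000
δ_product = (-51.82 + 1000) × 1.01917 − 1000
δ_product = 966.357 − 1000 = -33.643 permil

-33.64 permil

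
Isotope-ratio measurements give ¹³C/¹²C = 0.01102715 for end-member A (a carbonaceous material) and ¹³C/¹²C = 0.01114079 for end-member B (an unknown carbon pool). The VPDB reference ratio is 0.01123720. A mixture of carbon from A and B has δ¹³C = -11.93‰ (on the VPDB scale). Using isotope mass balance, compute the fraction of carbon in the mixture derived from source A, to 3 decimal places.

0.331

δ_A = (0.01102715/0.01123720 − 1)×1000 = (0.981308 − 1)×1000 = -18.692‰
δ_B = (0.01114079/0.01123720 − 1)×1000 = (0.991420 − 1)×1000 = -8.580‰
f_A = (δ_mix − δ_B)/(δ_A − δ_B) = (-11.93 − (-8.580))/(-18.692 − (-8.580))
f_A = -3.350 / -10.113 = 0.3313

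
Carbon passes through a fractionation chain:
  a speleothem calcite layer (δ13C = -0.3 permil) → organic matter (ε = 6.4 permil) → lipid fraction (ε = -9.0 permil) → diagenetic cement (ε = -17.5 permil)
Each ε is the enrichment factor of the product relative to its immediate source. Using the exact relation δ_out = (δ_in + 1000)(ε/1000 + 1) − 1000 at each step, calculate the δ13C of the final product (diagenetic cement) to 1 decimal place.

-20.4 permil

step 1: δ = (-0.30 + 1000)·(6.4/1000 + 1) − 1000 = 6.10 permil
step 2: δ = (6.10 + 1000)·(-9.0/1000 + 1) − 1000 = -2.96 permil
step 3: δ = (-2.96 + 1000)·(-17.5/1000 + 1) − 1000 = -20.41 permil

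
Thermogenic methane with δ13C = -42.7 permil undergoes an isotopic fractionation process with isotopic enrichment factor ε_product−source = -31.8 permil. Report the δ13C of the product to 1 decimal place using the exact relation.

-73.1 permil

Exactly, δ_product = (δ_source + 1000)·(ε/1000 + 1) − 1000.
δ_product = (-42.7 + 1000) × (-31.8/1000 + 1) − 1000
δ_product = -73.14 permil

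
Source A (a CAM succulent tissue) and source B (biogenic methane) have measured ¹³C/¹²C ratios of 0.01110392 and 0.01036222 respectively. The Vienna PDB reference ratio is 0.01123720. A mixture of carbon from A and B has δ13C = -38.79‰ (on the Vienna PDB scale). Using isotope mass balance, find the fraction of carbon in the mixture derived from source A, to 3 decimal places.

δ_A = (0.01110392/0.01123720 − 1)×1000 = (0.988139 − 1)×1000 = -11.861‰
δ_B = (0.01036222/0.01123720 − 1)×1000 = (0.922135 − 1)×1000 = -77.865‰
f_A = (δ_mix − δ_B)/(δ_A − δ_B) = (-38.79 − (-77.865))/(-11.861 − (-77.865))
f_A = 39.075 / 66.004 = 0.5920

0.592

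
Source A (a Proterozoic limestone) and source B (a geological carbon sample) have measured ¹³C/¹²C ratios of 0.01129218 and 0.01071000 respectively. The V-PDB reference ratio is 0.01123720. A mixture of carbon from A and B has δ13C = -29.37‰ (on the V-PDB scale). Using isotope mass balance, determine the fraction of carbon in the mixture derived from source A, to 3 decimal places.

δ_A = (0.01129218/0.01123720 − 1)×1000 = (1.004893 − 1)×1000 = 4.893‰
δ_B = (0.01071000/0.01123720 − 1)×1000 = (0.953084 − 1)×1000 = -46.916‰
f_A = (δ_mix − δ_B)/(δ_A − δ_B) = (-29.37 − (-46.916))/(4.893 − (-46.916))
f_A = 17.546 / 51.808 = 0.3387

0.339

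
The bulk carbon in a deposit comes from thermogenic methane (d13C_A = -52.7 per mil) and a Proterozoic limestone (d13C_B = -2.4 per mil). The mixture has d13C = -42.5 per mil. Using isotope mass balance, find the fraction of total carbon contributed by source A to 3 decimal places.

0.797

δ_mix = f_A·δ_A + (1 − f_A)·δ_B  ⇒  f_A = (δ_mix − δ_B)/(δ_A − δ_B)
f_A = (-42.5 − (-2.4)) / (-52.7 − (-2.4))
f_A = -40.1 / -50.3 = 0.7972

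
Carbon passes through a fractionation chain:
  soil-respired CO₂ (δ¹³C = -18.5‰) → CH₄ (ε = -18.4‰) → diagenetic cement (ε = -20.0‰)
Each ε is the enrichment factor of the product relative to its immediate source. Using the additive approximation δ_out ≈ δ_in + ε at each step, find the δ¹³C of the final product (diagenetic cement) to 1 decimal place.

-56.9‰

step 1: δ ≈ -18.5 + (-18.4) = -36.9‰
step 2: δ ≈ -36.9 + (-20.0) = -56.9‰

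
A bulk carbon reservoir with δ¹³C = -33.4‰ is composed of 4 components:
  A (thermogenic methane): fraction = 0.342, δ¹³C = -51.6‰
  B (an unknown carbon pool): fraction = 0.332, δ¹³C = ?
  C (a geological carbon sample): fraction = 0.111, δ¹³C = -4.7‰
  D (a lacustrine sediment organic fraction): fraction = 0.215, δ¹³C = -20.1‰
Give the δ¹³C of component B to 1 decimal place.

Isotope mass balance: δ_bulk = Σ fᵢ·δᵢ.
-33.4 = 0.342×(-51.6) + 0.332×δ_B + 0.111×(-4.7) + 0.215×(-20.1)
0.332·δ_B = -33.4 − (-22.490) = -10.910
δ_B = -10.910 / 0.332 = -32.86‰

-32.9‰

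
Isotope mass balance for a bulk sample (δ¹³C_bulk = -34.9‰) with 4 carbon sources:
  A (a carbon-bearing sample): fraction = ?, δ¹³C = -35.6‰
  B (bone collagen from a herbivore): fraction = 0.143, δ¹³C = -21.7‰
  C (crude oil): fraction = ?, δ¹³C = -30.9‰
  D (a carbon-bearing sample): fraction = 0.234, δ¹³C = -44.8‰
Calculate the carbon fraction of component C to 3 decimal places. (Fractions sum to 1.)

0.184

Let f_C and f_A be the unknown fractions; fractions sum to 1 so f_C + f_A = 0.623.
Mass balance: Σ fᵢ·δᵢ = δ_bulk ⇒ f_C·(-30.9) + f_A·(-35.6) = -34.9 − (-13.586) = -21.314
Substitute f_A = 0.623 − f_C:
f_C·(-30.9 − -35.6) = -21.314 − 0.623×(-35.6) = 0.865
f_C = 0.865 / 4.7 = 0.1841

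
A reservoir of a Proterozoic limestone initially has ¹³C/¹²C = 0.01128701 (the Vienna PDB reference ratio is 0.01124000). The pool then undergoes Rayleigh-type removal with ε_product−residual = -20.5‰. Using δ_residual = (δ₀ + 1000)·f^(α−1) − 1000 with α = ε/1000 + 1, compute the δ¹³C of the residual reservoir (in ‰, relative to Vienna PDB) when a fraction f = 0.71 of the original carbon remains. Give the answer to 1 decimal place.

δ₀ = (0.01128701/0.01124000 − 1)×1000 = (1.004182 − 1)×1000 = 4.182‰
α − 1 = ε/1000 = -0.0205
f^(α−1) = 0.71^(-0.0205) = 1.007046
δ_res = (4.182 + 1000) × 1.007046 − 1000 = 1011.258 − 1000 = 11.26‰

11.3‰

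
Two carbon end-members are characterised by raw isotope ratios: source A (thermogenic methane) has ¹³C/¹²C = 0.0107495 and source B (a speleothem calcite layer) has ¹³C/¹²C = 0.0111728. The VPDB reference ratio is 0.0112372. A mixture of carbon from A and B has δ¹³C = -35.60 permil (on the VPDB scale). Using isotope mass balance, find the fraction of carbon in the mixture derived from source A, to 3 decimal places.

δ_A = (0.0107495/0.0112372 − 1)×1000 = (0.956600 − 1)×1000 = -43.400 permil
δ_B = (0.0111728/0.0112372 − 1)×1000 = (0.994269 − 1)×1000 = -5.731 permil
f_A = (δ_mix − δ_B)/(δ_A − δ_B) = (-35.60 − (-5.731))/(-43.400 − (-5.731))
f_A = -29.869 / -37.670 = 0.7929

0.793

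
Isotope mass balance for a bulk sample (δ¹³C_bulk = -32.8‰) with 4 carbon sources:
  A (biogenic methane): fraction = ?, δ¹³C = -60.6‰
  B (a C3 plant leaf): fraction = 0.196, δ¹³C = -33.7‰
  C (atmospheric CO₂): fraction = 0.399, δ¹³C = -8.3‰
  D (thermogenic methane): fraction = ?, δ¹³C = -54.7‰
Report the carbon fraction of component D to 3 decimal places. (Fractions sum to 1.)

0.281

Let f_D and f_A be the unknown fractions; fractions sum to 1 so f_D + f_A = 0.405.
Mass balance: Σ fᵢ·δᵢ = δ_bulk ⇒ f_D·(-54.7) + f_A·(-60.6) = -32.8 − (-9.917) = -22.883
Substitute f_A = 0.405 − f_D:
f_D·(-54.7 − -60.6) = -22.883 − 0.405×(-60.6) = 1.660
f_D = 1.660 / 5.9 = 0.2813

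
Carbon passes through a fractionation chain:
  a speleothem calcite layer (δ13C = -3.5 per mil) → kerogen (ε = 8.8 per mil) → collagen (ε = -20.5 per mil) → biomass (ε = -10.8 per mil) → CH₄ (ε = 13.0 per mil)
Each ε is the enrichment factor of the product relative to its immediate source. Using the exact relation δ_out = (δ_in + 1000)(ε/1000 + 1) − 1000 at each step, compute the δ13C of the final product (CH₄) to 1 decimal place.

step 1: δ = (-3.50 + 1000)·(8.8/1000 + 1) − 1000 = 5.27 per mil
step 2: δ = (5.27 + 1000)·(-20.5/1000 + 1) − 1000 = -15.34 per mil
step 3: δ = (-15.34 + 1000)·(-10.8/1000 + 1) − 1000 = -25.97 per mil
step 4: δ = (-25.97 + 1000)·(13.0/1000 + 1) − 1000 = -13.31 per mil

-13.3 per mil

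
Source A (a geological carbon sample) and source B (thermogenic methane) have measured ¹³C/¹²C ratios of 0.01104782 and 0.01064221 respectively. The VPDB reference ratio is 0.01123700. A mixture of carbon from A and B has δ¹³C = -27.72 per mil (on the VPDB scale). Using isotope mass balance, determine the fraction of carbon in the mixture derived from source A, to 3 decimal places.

0.698

δ_A = (0.01104782/0.01123700 − 1)×1000 = (0.983165 − 1)×1000 = -16.835 per mil
δ_B = (0.01064221/0.01123700 − 1)×1000 = (0.947069 − 1)×1000 = -52.931 per mil
f_A = (δ_mix − δ_B)/(δ_A − δ_B) = (-27.72 − (-52.931))/(-16.835 − (-52.931))
f_A = 25.211 / 36.096 = 0.6985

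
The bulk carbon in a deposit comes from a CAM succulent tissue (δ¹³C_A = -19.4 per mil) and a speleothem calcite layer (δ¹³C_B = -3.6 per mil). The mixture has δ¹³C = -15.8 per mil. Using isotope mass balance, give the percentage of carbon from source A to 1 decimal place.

δ_mix = f_A·δ_A + (1 − f_A)·δ_B  ⇒  f_A = (δ_mix − δ_B)/(δ_A − δ_B)
f_A = (-15.8 − (-3.6)) / (-19.4 − (-3.6))
f_A = -12.2 / -15.8 = 0.7722

77.2%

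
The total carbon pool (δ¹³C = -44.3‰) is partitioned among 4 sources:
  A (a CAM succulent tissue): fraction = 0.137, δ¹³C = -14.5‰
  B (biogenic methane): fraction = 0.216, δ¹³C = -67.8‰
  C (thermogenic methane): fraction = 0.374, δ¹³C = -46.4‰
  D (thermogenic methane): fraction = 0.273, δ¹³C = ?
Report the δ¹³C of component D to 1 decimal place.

-37.8‰

Isotope mass balance: δ_bulk = Σ fᵢ·δᵢ.
-44.3 = 0.137×(-14.5) + 0.216×(-67.8) + 0.374×(-46.4) + 0.273×δ_D
0.273·δ_D = -44.3 − (-33.985) = -10.315
δ_D = -10.315 / 0.273 = -37.78‰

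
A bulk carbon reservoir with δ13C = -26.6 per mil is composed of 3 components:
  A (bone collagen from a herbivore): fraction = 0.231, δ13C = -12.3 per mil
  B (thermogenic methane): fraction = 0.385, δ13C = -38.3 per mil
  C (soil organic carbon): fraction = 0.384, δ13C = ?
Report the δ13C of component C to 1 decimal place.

Isotope mass balance: δ_bulk = Σ fᵢ·δᵢ.
-26.6 = 0.231×(-12.3) + 0.385×(-38.3) + 0.384×δ_C
0.384·δ_C = -26.6 − (-17.587) = -9.013
δ_C = -9.013 / 0.384 = -23.47 per mil

-23.5 per mil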